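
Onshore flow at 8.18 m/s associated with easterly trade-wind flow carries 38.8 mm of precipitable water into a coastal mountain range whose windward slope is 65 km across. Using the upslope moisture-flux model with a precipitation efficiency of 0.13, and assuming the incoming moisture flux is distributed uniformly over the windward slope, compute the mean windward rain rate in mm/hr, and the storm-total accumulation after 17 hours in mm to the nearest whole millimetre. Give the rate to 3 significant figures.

R ≈ 2.29 mm/hr; total ≈ 39 mm

Incoming column moisture flux per unit ridge length: F = V × PW = 8.18 × 38.8 = 317.384 mm·m/s.
Spread over the 65 km slope with efficiency ε = 0.13: R = ε·F/W = 0.13 × 317.384 / 65000 m = 6.348e-04 mm/s.
R = 6.348e-04 × 3600 = 2.29 mm/hr.
Over 17 h: total = 2.29 × 17 = 38.93 ≈ 39 mm.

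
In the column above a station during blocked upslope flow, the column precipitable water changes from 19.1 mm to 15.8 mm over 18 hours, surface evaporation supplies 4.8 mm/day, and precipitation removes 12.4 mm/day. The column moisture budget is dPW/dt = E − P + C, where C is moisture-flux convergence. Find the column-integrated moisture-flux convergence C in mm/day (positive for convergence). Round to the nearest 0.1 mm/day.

dPW/dt = (15.8 − 19.1) mm / (18/24 day) = -4.400 mm/day.
C = dPW/dt − E + P = (-4.400) − 4.8 + 12.4 = 3.2 mm/day.

C ≈ 3.2 mm/day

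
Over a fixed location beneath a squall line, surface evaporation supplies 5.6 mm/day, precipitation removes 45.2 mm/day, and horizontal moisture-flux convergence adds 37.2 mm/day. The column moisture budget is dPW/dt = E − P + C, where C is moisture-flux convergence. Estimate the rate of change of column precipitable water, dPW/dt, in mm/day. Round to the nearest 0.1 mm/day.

dPW/dt ≈ -2.4 mm/day

dPW/dt = E − P + C = 5.6 − 45.2 + (37.2) = -2.4 mm/day.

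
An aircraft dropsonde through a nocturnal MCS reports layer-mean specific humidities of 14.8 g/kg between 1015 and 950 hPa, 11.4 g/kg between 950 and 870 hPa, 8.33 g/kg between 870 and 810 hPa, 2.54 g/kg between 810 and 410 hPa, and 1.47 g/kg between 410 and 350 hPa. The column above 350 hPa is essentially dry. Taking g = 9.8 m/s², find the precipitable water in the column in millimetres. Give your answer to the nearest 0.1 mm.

Precipitable water is the column-integrated vapour mass per unit area: PW = (1/g) Σ q̄ Δp, with q in kg/kg and Δp in Pa (1 kg/m² of water = 1 mm).
Layer 1015–950 hPa: Δp = 65 hPa = 6500 Pa, q̄ = 0.0148 kg/kg → 0.0148 × 6500 / 9.8 = 9.82 mm
Layer 950–870 hPa: Δp = 80 hPa = 8000 Pa, q̄ = 0.0114 kg/kg → 0.0114 × 8000 / 9.8 = 9.31 mm
Layer 870–810 hPa: Δp = 60 hPa = 6000 Pa, q̄ = 0.00833 kg/kg → 0.00833 × 6000 / 9.8 = 5.10 mm
Layer 810–410 hPa: Δp = 400 hPa = 40000 Pa, q̄ = 0.00254 kg/kg → 0.00254 × 40000 / 9.8 = 10.37 mm
Layer 410–350 hPa: Δp = 60 hPa = 6000 Pa, q̄ = 0.00147 kg/kg → 0.00147 × 6000 / 9.8 = 0.90 mm
PW = 9.82 + 9.31 + 5.10 + 10.37 + 0.90 = 35.50 ≈ 35.5 mm.

PW ≈ 35.5 mm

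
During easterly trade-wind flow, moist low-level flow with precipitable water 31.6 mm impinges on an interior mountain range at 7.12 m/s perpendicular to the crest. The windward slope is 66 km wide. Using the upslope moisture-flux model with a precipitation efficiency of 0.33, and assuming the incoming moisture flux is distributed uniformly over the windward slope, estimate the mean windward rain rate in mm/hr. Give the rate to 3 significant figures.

Incoming column moisture flux per unit ridge length: F = V × PW = 7.12 × 31.6 = 224.992 mm·m/s.
Spread over the 66 km slope with efficiency ε = 0.33: R = ε·F/W = 0.33 × 224.992 / 66000 m = 1.125e-03 mm/s.
R = 1.125e-03 × 3600 = 4.05 mm/hr.

R ≈ 4.05 mm/hr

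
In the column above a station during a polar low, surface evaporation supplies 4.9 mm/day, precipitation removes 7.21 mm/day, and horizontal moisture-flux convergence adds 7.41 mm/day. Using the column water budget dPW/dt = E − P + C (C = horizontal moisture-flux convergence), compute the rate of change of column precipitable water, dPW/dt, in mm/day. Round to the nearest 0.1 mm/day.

dPW/dt = E − P + C = 4.9 − 7.21 + (7.41) = 5.1 mm/day.

dPW/dt ≈ 5.1 mm/day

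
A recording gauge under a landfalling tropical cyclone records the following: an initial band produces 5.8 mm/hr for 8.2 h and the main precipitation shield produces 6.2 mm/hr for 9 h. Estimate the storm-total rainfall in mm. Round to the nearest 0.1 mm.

Total = Σ Rᵢ Δtᵢ = 5.8 × 8.2 + 6.2 × 9
      = 47.56 + 55.8 = 103.4 mm.

total ≈ 103.4 mm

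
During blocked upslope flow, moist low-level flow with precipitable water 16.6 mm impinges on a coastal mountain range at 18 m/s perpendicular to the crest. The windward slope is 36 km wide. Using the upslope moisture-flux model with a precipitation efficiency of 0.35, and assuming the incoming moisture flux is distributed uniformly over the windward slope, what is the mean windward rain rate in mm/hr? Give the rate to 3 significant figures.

R ≈ 10.5 mm/hr

Incoming column moisture flux per unit ridge length: F = V × PW = 18 × 16.6 = 298.8 mm·m/s.
Spread over the 36 km slope with efficiency ε = 0.35: R = ε·F/W = 0.35 × 298.8 / 36000 m = 2.905e-03 mm/s.
R = 2.905e-03 × 3600 = 10.5 mm/hr.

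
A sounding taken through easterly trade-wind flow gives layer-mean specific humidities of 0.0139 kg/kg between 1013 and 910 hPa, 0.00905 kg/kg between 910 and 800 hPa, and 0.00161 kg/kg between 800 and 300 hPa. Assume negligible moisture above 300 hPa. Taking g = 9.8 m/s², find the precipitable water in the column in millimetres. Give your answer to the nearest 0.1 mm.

PW ≈ 33.0 mm

Precipitable water is the column-integrated vapour mass per unit area: PW = (1/g) Σ q̄ Δp, with q in kg/kg and Δp in Pa (1 kg/m² of water = 1 mm).
Layer 1013–910 hPa: Δp = 103 hPa = 10300 Pa, q̄ = 0.0139 kg/kg → 0.0139 × 10300 / 9.8 = 14.61 mm
Layer 910–800 hPa: Δp = 110 hPa = 11000 Pa, q̄ = 0.00905 kg/kg → 0.00905 × 11000 / 9.8 = 10.16 mm
Layer 800–300 hPa: Δp = 500 hPa = 50000 Pa, q̄ = 0.00161 kg/kg → 0.00161 × 50000 / 9.8 = 8.21 mm
PW = 14.61 + 10.16 + 8.21 = 32.98 ≈ 33.0 mm.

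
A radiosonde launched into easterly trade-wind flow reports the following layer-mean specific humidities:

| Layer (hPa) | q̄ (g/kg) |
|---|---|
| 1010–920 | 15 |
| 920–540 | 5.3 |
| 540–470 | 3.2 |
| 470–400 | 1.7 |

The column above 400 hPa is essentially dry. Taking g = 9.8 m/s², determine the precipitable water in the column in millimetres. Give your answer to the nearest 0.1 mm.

PW ≈ 37.8 mm

Precipitable water is the column-integrated vapour mass per unit area: PW = (1/g) Σ q̄ Δp, with q in kg/kg and Δp in Pa (1 kg/m² of water = 1 mm).
Layer 1010–920 hPa: Δp = 90 hPa = 9000 Pa, q̄ = 0.015 kg/kg → 0.015 × 9000 / 9.8 = 13.78 mm
Layer 920–540 hPa: Δp = 380 hPa = 38000 Pa, q̄ = 0.0053 kg/kg → 0.0053 × 38000 / 9.8 = 20.55 mm
Layer 540–470 hPa: Δp = 70 hPa = 7000 Pa, q̄ = 0.0032 kg/kg → 0.0032 × 7000 / 9.8 = 2.29 mm
Layer 470–400 hPa: Δp = 70 hPa = 7000 Pa, q̄ = 0.0017 kg/kg → 0.0017 × 7000 / 9.8 = 1.21 mm
PW = 13.78 + 20.55 + 2.29 + 1.21 = 37.83 ≈ 37.8 mm.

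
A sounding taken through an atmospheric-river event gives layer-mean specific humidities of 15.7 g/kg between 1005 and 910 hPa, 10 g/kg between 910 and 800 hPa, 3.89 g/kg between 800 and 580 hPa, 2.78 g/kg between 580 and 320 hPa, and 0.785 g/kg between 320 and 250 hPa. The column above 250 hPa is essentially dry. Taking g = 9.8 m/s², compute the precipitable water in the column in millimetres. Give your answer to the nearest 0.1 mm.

PW ≈ 43.1 mm

Precipitable water is the column-integrated vapour mass per unit area: PW = (1/g) Σ q̄ Δp, with q in kg/kg and Δp in Pa (1 kg/m² of water = 1 mm).
Layer 1005–910 hPa: Δp = 95 hPa = 9500 Pa, q̄ = 0.0157 kg/kg → 0.0157 × 9500 / 9.8 = 15.22 mm
Layer 910–800 hPa: Δp = 110 hPa = 11000 Pa, q̄ = 0.01 kg/kg → 0.01 × 11000 / 9.8 = 11.22 mm
Layer 800–580 hPa: Δp = 220 hPa = 22000 Pa, q̄ = 0.00389 kg/kg → 0.00389 × 22000 / 9.8 = 8.73 mm
Layer 580–320 hPa: Δp = 260 hPa = 26000 Pa, q̄ = 0.00278 kg/kg → 0.00278 × 26000 / 9.8 = 7.38 mm
Layer 320–250 hPa: Δp = 70 hPa = 7000 Pa, q̄ = 0.000785 kg/kg → 0.000785 × 7000 / 9.8 = 0.56 mm
PW = 15.22 + 11.22 + 8.73 + 7.38 + 0.56 = 43.11 ≈ 43.1 mm.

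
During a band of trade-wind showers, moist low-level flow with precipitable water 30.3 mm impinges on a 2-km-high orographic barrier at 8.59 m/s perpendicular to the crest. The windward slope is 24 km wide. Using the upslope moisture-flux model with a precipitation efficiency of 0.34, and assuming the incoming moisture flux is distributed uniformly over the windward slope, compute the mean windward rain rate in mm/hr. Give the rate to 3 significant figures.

Incoming column moisture flux per unit ridge length: F = V × PW = 8.59 × 30.3 = 260.277 mm·m/s.
Spread over the 24 km slope with efficiency ε = 0.34: R = ε·F/W = 0.34 × 260.277 / 24000 m = 3.687e-03 mm/s.
R = 3.687e-03 × 3600 = 13.3 mm/hr.

R ≈ 13.3 mm/hr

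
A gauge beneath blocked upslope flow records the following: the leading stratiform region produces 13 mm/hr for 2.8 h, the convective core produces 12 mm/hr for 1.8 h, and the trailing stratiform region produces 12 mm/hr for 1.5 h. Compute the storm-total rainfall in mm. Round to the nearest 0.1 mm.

total ≈ 76.0 mm

Total = Σ Rᵢ Δtᵢ = 13 × 2.8 + 12 × 1.8 + 12 × 1.5
      = 36.4 + 21.6 + 18 = 76.0 mm.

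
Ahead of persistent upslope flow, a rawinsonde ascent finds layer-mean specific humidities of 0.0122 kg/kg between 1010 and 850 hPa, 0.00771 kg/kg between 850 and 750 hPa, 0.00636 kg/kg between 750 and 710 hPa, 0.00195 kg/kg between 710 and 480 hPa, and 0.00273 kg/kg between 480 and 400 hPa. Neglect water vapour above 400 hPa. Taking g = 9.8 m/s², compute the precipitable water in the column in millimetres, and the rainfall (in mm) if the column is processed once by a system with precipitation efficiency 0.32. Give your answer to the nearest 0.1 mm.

PW ≈ 37.2 mm; rainfall ≈ 11.9 mm

Precipitable water is the column-integrated vapour mass per unit area: PW = (1/g) Σ q̄ Δp, with q in kg/kg and Δp in Pa (1 kg/m² of water = 1 mm).
Layer 1010–850 hPa: Δp = 160 hPa = 16000 Pa, q̄ = 0.0122 kg/kg → 0.0122 × 16000 / 9.8 = 19.92 mm
Layer 850–750 hPa: Δp = 100 hPa = 10000 Pa, q̄ = 0.00771 kg/kg → 0.00771 × 10000 / 9.8 = 7.87 mm
Layer 750–710 hPa: Δp = 40 hPa = 4000 Pa, q̄ = 0.00636 kg/kg → 0.00636 × 4000 / 9.8 = 2.60 mm
Layer 710–480 hPa: Δp = 230 hPa = 23000 Pa, q̄ = 0.00195 kg/kg → 0.00195 × 23000 / 9.8 = 4.58 mm
Layer 480–400 hPa: Δp = 80 hPa = 8000 Pa, q̄ = 0.00273 kg/kg → 0.00273 × 8000 / 9.8 = 2.23 mm
PW = 19.92 + 7.87 + 2.60 + 4.58 + 2.23 = 37.20 ≈ 37.2 mm.
Rainfall = ε × PW = 0.32 × 37.2 = 11.9 mm.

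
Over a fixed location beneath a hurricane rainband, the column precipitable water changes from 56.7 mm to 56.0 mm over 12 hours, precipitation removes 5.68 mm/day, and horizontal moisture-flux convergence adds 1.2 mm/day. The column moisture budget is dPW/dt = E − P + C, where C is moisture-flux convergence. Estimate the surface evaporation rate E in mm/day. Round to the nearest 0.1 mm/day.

dPW/dt = (56.0 − 56.7) mm / (12/24 day) = -1.400 mm/day.
E = dPW/dt + P − C = (-1.400) + 5.68 − (1.2) = 3.1 mm/day.

E ≈ 3.1 mm/day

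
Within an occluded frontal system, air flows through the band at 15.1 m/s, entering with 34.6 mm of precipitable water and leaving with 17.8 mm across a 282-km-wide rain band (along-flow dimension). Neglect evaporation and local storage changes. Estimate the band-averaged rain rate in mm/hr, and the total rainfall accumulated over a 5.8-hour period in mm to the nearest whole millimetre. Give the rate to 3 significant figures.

Column moisture flux per unit crosswind length is F = V × PW.
Inflow: F_in = 15.1 × 34.6 = 522.46 mm·m/s
Outflow: F_out = 15.1 × 17.8 = 268.78 mm·m/s
Steady-state rate R = (F_in − F_out)/L = (522.46 − 268.78) / 282000 m = 8.996e-04 mm/s.
R = 8.996e-04 × 3600 = 3.24 mm/hr.
Over 5.8 h: total = 3.24 × 5.8 = 18.792 ≈ 19 mm.

R ≈ 3.24 mm/hr; total ≈ 19 mm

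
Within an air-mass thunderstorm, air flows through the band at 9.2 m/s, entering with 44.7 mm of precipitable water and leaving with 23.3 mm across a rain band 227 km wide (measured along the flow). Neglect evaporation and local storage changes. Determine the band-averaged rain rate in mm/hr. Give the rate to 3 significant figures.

Column moisture flux per unit crosswind length is F = V × PW.
Inflow: F_in = 9.2 × 44.7 = 411.24 mm·m/s
Outflow: F_out = 9.2 × 23.3 = 214.36 mm·m/s
Steady-state rate R = (F_in − F_out)/L = (411.24 − 214.36) / 227000 m = 8.673e-04 mm/s.
R = 8.673e-04 × 3600 = 3.12 mm/hr.

R ≈ 3.12 mm/hr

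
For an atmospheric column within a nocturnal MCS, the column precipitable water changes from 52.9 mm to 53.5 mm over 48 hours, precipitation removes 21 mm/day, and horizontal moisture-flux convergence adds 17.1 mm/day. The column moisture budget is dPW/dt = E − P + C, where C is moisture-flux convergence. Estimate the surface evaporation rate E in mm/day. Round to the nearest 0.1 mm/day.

dPW/dt = (53.5 − 52.9) mm / (48/24 day) = +0.300 mm/day.
E = dPW/dt + P − C = (+0.300) + 21 − (17.1) = 4.2 mm/day.

E ≈ 4.2 mm/day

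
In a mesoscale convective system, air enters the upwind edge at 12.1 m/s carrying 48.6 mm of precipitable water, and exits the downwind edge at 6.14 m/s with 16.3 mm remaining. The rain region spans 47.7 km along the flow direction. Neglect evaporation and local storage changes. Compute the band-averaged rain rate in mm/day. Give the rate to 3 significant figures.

Column moisture flux per unit crosswind length is F = V × PW.
Inflow: F_in = 12.1 × 48.6 = 588.06 mm·m/s
Outflow: F_out = 6.14 × 16.3 = 100.082 mm·m/s
Steady-state rate R = (F_in − F_out)/L = (588.06 − 100.082) / 47700 m = 1.023e-02 mm/s.
R = 1.023e-02 × 3600 × 24 = 884 mm/day.

R ≈ 884 mm/day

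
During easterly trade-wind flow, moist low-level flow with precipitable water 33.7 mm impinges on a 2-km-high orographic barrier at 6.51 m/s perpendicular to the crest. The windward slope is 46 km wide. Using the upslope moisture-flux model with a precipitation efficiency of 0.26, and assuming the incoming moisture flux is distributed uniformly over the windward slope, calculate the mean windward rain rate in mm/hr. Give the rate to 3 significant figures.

Incoming column moisture flux per unit ridge length: F = V × PW = 6.51 × 33.7 = 219.387 mm·m/s.
Spread over the 46 km slope with efficiency ε = 0.26: R = ε·F/W = 0.26 × 219.387 / 46000 m = 1.240e-03 mm/s.
R = 1.240e-03 × 3600 = 4.46 mm/hr.

R ≈ 4.46 mm/hr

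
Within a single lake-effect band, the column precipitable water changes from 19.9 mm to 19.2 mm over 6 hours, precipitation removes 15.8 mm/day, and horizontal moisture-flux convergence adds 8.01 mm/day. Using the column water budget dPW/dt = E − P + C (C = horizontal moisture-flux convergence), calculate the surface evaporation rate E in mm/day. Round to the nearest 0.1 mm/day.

dPW/dt = (19.2 − 19.9) mm / (6/24 day) = -2.800 mm/day.
E = dPW/dt + P − C = (-2.800) + 15.8 − (8.01) = 5.0 mm/day.

E ≈ 5.0 mm/day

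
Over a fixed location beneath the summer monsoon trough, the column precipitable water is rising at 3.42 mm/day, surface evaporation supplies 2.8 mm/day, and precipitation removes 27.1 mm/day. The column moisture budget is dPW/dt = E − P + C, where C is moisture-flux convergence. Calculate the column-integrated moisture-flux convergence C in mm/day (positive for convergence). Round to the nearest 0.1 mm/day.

dPW/dt = +3.42 mm/day.
C = dPW/dt − E + P = (+3.42) − 2.8 + 27.1 = 27.7 mm/day.

C ≈ 27.7 mm/day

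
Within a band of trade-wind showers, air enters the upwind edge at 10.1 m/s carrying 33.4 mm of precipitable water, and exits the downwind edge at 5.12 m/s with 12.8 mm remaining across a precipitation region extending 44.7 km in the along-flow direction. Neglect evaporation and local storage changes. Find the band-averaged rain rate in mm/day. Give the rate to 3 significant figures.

Column moisture flux per unit crosswind length is F = V × PW.
Inflow: F_in = 10.1 × 33.4 = 337.34 mm·m/s
Outflow: F_out = 5.12 × 12.8 = 65.536 mm·m/s
Steady-state rate R = (F_in − F_out)/L = (337.34 − 65.536) / 44700 m = 6.081e-03 mm/s.
R = 6.081e-03 × 3600 × 24 = 525 mm/day.

R ≈ 525 mm/day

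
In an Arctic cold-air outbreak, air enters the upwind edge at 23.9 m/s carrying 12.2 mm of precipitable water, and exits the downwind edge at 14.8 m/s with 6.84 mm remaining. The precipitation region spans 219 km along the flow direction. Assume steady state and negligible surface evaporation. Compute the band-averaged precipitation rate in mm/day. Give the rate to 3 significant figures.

Column moisture flux per unit crosswind length is F = V × PW.
Inflow: F_in = 23.9 × 12.2 = 291.58 mm·m/s
Outflow: F_out = 14.8 × 6.84 = 101.232 mm·m/s
Steady-state rate R = (F_in − F_out)/L = (291.58 − 101.232) / 219000 m = 8.692e-04 mm/s.
R = 8.692e-04 × 3600 × 24 = 75.1 mm/day.

R ≈ 75.1 mm/day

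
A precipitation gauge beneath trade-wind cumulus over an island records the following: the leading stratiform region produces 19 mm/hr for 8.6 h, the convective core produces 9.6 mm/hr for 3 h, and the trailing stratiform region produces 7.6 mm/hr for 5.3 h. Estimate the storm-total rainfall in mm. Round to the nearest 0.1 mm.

Total = Σ Rᵢ Δtᵢ = 19 × 8.6 + 9.6 × 3 + 7.6 × 5.3
      = 163.4 + 28.8 + 40.28 = 232.5 mm.

total ≈ 232.5 mm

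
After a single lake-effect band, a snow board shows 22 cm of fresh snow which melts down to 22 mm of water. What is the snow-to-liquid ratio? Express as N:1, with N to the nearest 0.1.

ratio ≈ 10.0

Ratio = snow depth / SWE = 220 mm / 22 mm = 10.0, i.e. 10.0:1.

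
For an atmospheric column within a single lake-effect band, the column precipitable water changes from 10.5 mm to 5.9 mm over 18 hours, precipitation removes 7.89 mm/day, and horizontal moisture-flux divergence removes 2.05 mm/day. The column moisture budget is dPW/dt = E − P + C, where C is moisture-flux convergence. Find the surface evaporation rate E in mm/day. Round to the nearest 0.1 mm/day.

dPW/dt = (5.9 − 10.5) mm / (18/24 day) = -6.133 mm/day.
E = dPW/dt + P − C = (-6.133) + 7.89 − (-2.05) = 3.8 mm/day.

E ≈ 3.8 mm/day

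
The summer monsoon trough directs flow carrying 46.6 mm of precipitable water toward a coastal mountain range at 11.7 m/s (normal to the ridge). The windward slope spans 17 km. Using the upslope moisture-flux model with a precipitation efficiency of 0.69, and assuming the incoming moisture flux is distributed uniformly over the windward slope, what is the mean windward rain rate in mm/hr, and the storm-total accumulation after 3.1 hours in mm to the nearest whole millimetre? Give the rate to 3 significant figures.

Incoming column moisture flux per unit ridge length: F = V × PW = 11.7 × 46.6 = 545.22 mm·m/s.
Spread over the 17 km slope with efficiency ε = 0.69: R = ε·F/W = 0.69 × 545.22 / 17000 m = 2.213e-02 mm/s.
R = 2.213e-02 × 3600 = 79.7 mm/hr.
Over 3.1 h: total = 79.7 × 3.1 = 247.07 ≈ 247 mm.

R ≈ 79.7 mm/hr; total ≈ 247 mm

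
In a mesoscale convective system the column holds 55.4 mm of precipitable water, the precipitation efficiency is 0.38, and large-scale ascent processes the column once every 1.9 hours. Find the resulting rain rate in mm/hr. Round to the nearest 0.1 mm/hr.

R ≈ 11.1 mm/hr

Each overturning extracts ε × PW = 0.38 × 55.4 = 21.052 mm.
Rate = ε·PW / τ = 21.052 / 1.9 h = 11.1 mm/hr.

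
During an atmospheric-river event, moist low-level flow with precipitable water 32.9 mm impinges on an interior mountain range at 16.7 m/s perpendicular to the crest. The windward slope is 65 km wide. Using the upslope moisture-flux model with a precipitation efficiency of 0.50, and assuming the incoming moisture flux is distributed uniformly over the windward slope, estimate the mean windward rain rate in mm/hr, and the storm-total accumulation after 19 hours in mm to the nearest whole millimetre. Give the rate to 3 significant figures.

R ≈ 15.2 mm/hr; total ≈ 289 mm

Incoming column moisture flux per unit ridge length: F = V × PW = 16.7 × 32.9 = 549.43 mm·m/s.
Spread over the 65 km slope with efficiency ε = 0.50: R = ε·F/W = 0.50 × 549.43 / 65000 m = 4.226e-03 mm/s.
R = 4.226e-03 × 3600 = 15.2 mm/hr.
Over 19 h: total = 15.2 × 19 = 288.8 ≈ 289 mm.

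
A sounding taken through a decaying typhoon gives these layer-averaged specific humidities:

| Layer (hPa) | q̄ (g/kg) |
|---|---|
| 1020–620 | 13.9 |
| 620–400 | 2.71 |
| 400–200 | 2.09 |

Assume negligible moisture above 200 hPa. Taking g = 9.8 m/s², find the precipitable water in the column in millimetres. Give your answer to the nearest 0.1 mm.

PW ≈ 67.1 mm

Precipitable water is the column-integrated vapour mass per unit area: PW = (1/g) Σ q̄ Δp, with q in kg/kg and Δp in Pa (1 kg/m² of water = 1 mm).
Layer 1020–620 hPa: Δp = 400 hPa = 40000 Pa, q̄ = 0.0139 kg/kg → 0.0139 × 40000 / 9.8 = 56.73 mm
Layer 620–400 hPa: Δp = 220 hPa = 22000 Pa, q̄ = 0.00271 kg/kg → 0.00271 × 22000 / 9.8 = 6.08 mm
Layer 400–200 hPa: Δp = 200 hPa = 20000 Pa, q̄ = 0.00209 kg/kg → 0.00209 × 20000 / 9.8 = 4.27 mm
PW = 56.73 + 6.08 + 4.27 = 67.08 ≈ 67.1 mm.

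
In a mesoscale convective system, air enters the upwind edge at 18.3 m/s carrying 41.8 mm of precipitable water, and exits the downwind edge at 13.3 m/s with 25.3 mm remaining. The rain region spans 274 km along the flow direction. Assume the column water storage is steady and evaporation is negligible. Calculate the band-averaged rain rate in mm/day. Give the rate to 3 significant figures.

Column moisture flux per unit crosswind length is F = V × PW.
Inflow: F_in = 18.3 × 41.8 = 764.94 mm·m/s
Outflow: F_out = 13.3 × 25.3 = 336.49 mm·m/s
Steady-state rate R = (F_in − F_out)/L = (764.94 − 336.49) / 274000 m = 1.564e-03 mm/s.
R = 1.564e-03 × 3600 × 24 = 135 mm/day.

R ≈ 135 mm/day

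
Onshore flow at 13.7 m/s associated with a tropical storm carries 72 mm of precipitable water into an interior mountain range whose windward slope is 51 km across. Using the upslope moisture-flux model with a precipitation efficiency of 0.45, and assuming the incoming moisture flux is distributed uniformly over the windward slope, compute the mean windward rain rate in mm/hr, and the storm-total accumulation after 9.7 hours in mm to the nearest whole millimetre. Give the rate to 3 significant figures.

Incoming column moisture flux per unit ridge length: F = V × PW = 13.7 × 72 = 986.4 mm·m/s.
Spread over the 51 km slope with efficiency ε = 0.45: R = ε·F/W = 0.45 × 986.4 / 51000 m = 8.704e-03 mm/s.
R = 8.704e-03 × 3600 = 31.3 mm/hr.
Over 9.7 h: total = 31.3 × 9.7 = 303.61 ≈ 304 mm.

R ≈ 31.3 mm/hr; total ≈ 304 mm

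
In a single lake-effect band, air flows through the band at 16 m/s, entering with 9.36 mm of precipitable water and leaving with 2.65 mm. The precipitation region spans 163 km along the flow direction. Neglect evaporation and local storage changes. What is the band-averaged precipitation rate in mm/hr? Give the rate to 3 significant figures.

Column moisture flux per unit crosswind length is F = V × PW.
Inflow: F_in = 16 × 9.36 = 149.76 mm·m/s
Outflow: F_out = 16 × 2.65 = 42.4 mm·m/s
Steady-state rate R = (F_in − F_out)/L = (149.76 − 42.4) / 163000 m = 6.587e-04 mm/s.
R = 6.587e-04 × 3600 = 2.37 mm/hr.

R ≈ 2.37 mm/hr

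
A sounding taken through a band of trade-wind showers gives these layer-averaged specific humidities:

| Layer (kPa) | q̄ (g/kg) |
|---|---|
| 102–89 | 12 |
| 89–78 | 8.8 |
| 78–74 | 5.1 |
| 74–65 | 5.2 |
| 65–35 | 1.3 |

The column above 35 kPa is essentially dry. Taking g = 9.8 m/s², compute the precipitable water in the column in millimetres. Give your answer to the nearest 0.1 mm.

PW ≈ 36.6 mm

Precipitable water is the column-integrated vapour mass per unit area: PW = (1/g) Σ q̄ Δp, with q in kg/kg and Δp in Pa (1 kg/m² of water = 1 mm).
Layer 102–89 kPa: Δp = 130 hPa = 13000 Pa, q̄ = 0.012 kg/kg → 0.012 × 13000 / 9.8 = 15.92 mm
Layer 89–78 kPa: Δp = 110 hPa = 11000 Pa, q̄ = 0.0088 kg/kg → 0.0088 × 11000 / 9.8 = 9.88 mm
Layer 78–74 kPa: Δp = 40 hPa = 4000 Pa, q̄ = 0.0051 kg/kg → 0.0051 × 4000 / 9.8 = 2.08 mm
Layer 74–65 kPa: Δp = 90 hPa = 9000 Pa, q̄ = 0.0052 kg/kg → 0.0052 × 9000 / 9.8 = 4.78 mm
Layer 65–35 kPa: Δp = 300 hPa = 30000 Pa, q̄ = 0.0013 kg/kg → 0.0013 × 30000 / 9.8 = 3.98 mm
PW = 15.92 + 9.88 + 2.08 + 4.78 + 3.98 = 36.64 ≈ 36.6 mm.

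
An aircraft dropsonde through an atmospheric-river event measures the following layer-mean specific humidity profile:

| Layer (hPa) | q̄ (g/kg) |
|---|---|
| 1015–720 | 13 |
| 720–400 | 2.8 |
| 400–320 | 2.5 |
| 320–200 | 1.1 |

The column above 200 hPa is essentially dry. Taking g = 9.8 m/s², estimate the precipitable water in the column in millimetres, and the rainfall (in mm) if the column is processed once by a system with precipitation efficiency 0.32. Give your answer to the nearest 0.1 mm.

PW ≈ 51.7 mm; rainfall ≈ 16.5 mm

Precipitable water is the column-integrated vapour mass per unit area: PW = (1/g) Σ q̄ Δp, with q in kg/kg and Δp in Pa (1 kg/m² of water = 1 mm).
Layer 1015–720 hPa: Δp = 295 hPa = 29500 Pa, q̄ = 0.013 kg/kg → 0.013 × 29500 / 9.8 = 39.13 mm
Layer 720–400 hPa: Δp = 320 hPa = 32000 Pa, q̄ = 0.0028 kg/kg → 0.0028 × 32000 / 9.8 = 9.14 mm
Layer 400–320 hPa: Δp = 80 hPa = 8000 Pa, q̄ = 0.0025 kg/kg → 0.0025 × 8000 / 9.8 = 2.04 mm
Layer 320–200 hPa: Δp = 120 hPa = 12000 Pa, q̄ = 0.0011 kg/kg → 0.0011 × 12000 / 9.8 = 1.35 mm
PW = 39.13 + 9.14 + 2.04 + 1.35 = 51.66 ≈ 51.7 mm.
Rainfall = ε × PW = 0.32 × 51.7 = 16.5 mm.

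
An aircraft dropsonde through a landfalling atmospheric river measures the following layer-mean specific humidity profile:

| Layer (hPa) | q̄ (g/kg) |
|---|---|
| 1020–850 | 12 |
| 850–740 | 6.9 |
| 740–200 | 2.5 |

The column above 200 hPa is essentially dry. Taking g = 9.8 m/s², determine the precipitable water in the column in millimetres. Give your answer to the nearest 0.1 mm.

Precipitable water is the column-integrated vapour mass per unit area: PW = (1/g) Σ q̄ Δp, with q in kg/kg and Δp in Pa (1 kg/m² of water = 1 mm).
Layer 1020–850 hPa: Δp = 170 hPa = 17000 Pa, q̄ = 0.012 kg/kg → 0.012 × 17000 / 9.8 = 20.82 mm
Layer 850–740 hPa: Δp = 110 hPa = 11000 Pa, q̄ = 0.0069 kg/kg → 0.0069 × 11000 / 9.8 = 7.74 mm
Layer 740–200 hPa: Δp = 540 hPa = 54000 Pa, q̄ = 0.0025 kg/kg → 0.0025 × 54000 / 9.8 = 13.78 mm
PW = 20.82 + 7.74 + 13.78 = 42.34 ≈ 42.3 mm.

PW ≈ 42.3 mm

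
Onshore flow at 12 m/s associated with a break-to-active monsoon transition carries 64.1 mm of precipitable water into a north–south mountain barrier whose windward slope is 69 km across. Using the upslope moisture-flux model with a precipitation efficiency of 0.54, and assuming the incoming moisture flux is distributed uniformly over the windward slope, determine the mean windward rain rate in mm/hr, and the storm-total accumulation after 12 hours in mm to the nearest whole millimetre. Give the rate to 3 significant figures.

R ≈ 21.7 mm/hr; total ≈ 260 mm

Incoming column moisture flux per unit ridge length: F = V × PW = 12 × 64.1 = 769.2 mm·m/s.
Spread over the 69 km slope with efficiency ε = 0.54: R = ε·F/W = 0.54 × 769.2 / 69000 m = 6.020e-03 mm/s.
R = 6.020e-03 × 3600 = 21.7 mm/hr.
Over 12 h: total = 21.7 × 12 = 260.4 ≈ 260 mm.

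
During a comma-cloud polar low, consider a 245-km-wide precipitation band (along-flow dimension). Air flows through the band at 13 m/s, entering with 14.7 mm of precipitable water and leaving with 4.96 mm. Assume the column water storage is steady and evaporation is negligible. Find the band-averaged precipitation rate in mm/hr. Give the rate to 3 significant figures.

R ≈ 1.86 mm/hr

Column moisture flux per unit crosswind length is F = V × PW.
Inflow: F_in = 13 × 14.7 = 191.1 mm·m/s
Outflow: F_out = 13 × 4.96 = 64.48 mm·m/s
Steady-state rate R = (F_in − F_out)/L = (191.1 − 64.48) / 245000 m = 5.168e-04 mm/s.
R = 5.168e-04 × 3600 = 1.86 mm/hr.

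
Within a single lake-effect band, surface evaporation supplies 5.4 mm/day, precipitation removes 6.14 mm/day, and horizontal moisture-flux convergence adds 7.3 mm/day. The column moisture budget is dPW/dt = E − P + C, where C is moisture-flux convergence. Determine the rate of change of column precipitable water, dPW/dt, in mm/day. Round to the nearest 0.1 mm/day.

dPW/dt ≈ 6.6 mm/day

dPW/dt = E − P + C = 5.4 − 6.14 + (7.3) = 6.6 mm/day.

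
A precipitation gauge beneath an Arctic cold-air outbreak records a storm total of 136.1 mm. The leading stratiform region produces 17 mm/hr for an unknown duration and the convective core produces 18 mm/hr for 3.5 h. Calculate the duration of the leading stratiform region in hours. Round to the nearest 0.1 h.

Known phases: 18 × 3.5 = 63 mm.
Remaining depth = 136.1 − 63 = 73.1 mm.
Duration = 73.1 / 17 = 4.3 h.

duration ≈ 4.3 h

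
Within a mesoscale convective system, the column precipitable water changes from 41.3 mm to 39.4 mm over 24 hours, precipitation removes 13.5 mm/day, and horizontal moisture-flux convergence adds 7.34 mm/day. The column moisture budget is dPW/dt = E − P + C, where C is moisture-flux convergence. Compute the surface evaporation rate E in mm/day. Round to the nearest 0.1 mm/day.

dPW/dt = (39.4 − 41.3) mm / (24/24 day) = -1.900 mm/day.
E = dPW/dt + P − C = (-1.900) + 13.5 − (7.34) = 4.3 mm/day.

E ≈ 4.3 mm/day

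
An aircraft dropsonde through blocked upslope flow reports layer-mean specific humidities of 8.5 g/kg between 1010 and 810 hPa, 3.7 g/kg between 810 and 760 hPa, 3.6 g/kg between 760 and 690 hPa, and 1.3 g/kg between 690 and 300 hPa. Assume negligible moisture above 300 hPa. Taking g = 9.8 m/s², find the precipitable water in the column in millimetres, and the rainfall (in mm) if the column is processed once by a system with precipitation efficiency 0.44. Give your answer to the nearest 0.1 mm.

Precipitable water is the column-integrated vapour mass per unit area: PW = (1/g) Σ q̄ Δp, with q in kg/kg and Δp in Pa (1 kg/m² of water = 1 mm).
Layer 1010–810 hPa: Δp = 200 hPa = 20000 Pa, q̄ = 0.0085 kg/kg → 0.0085 × 20000 / 9.8 = 17.35 mm
Layer 810–760 hPa: Δp = 50 hPa = 5000 Pa, q̄ = 0.0037 kg/kg → 0.0037 × 5000 / 9.8 = 1.89 mm
Layer 760–690 hPa: Δp = 70 hPa = 7000 Pa, q̄ = 0.0036 kg/kg → 0.0036 × 7000 / 9.8 = 2.57 mm
Layer 690–300 hPa: Δp = 390 hPa = 39000 Pa, q̄ = 0.0013 kg/kg → 0.0013 × 39000 / 9.8 = 5.17 mm
PW = 17.35 + 1.89 + 2.57 + 5.17 = 26.98 ≈ 27.0 mm.
Rainfall = ε × PW = 0.44 × 27.0 = 11.9 mm.

PW ≈ 27.0 mm; rainfall ≈ 11.9 mm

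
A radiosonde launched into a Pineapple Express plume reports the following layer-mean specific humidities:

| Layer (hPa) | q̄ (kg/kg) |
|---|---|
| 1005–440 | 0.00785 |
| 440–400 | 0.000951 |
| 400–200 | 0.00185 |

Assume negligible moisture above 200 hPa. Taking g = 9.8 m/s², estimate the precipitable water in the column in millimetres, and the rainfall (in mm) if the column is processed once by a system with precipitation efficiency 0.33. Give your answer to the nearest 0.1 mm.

PW ≈ 49.4 mm; rainfall ≈ 16.3 mm

Precipitable water is the column-integrated vapour mass per unit area: PW = (1/g) Σ q̄ Δp, with q in kg/kg and Δp in Pa (1 kg/m² of water = 1 mm).
Layer 1005–440 hPa: Δp = 565 hPa = 56500 Pa, q̄ = 0.00785 kg/kg → 0.00785 × 56500 / 9.8 = 45.26 mm
Layer 440–400 hPa: Δp = 40 hPa = 4000 Pa, q̄ = 0.000951 kg/kg → 0.000951 × 4000 / 9.8 = 0.39 mm
Layer 400–200 hPa: Δp = 200 hPa = 20000 Pa, q̄ = 0.00185 kg/kg → 0.00185 × 20000 / 9.8 = 3.78 mm
PW = 45.26 + 0.39 + 3.78 = 49.43 ≈ 49.4 mm.
Rainfall = ε × PW = 0.33 × 49.4 = 16.3 mm.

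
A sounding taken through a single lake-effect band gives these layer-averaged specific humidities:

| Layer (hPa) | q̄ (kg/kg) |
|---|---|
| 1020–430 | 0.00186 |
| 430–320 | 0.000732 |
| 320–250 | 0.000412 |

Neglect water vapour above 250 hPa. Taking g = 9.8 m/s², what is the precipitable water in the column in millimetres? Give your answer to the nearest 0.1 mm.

PW ≈ 12.3 mm

Precipitable water is the column-integrated vapour mass per unit area: PW = (1/g) Σ q̄ Δp, with q in kg/kg and Δp in Pa (1 kg/m² of water = 1 mm).
Layer 1020–430 hPa: Δp = 590 hPa = 59000 Pa, q̄ = 0.00186 kg/kg → 0.00186 × 59000 / 9.8 = 11.20 mm
Layer 430–320 hPa: Δp = 110 hPa = 11000 Pa, q̄ = 0.000732 kg/kg → 0.000732 × 11000 / 9.8 = 0.82 mm
Layer 320–250 hPa: Δp = 70 hPa = 7000 Pa, q̄ = 0.000412 kg/kg → 0.000412 × 7000 / 9.8 = 0.29 mm
PW = 11.20 + 0.82 + 0.29 = 12.31 ≈ 12.3 mm.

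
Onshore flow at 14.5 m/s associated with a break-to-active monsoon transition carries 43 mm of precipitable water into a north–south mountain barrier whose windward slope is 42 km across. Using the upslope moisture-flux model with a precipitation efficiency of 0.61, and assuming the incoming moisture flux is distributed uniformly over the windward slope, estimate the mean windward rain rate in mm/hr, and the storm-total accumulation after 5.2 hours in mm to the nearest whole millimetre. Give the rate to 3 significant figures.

Incoming column moisture flux per unit ridge length: F = V × PW = 14.5 × 43 = 623.5 mm·m/s.
Spread over the 42 km slope with efficiency ε = 0.61: R = ε·F/W = 0.61 × 623.5 / 42000 m = 9.056e-03 mm/s.
R = 9.056e-03 × 3600 = 32.6 mm/hr.
Over 5.2 h: total = 32.6 × 5.2 = 169.52 ≈ 170 mm.

R ≈ 32.6 mm/hr; total ≈ 170 mm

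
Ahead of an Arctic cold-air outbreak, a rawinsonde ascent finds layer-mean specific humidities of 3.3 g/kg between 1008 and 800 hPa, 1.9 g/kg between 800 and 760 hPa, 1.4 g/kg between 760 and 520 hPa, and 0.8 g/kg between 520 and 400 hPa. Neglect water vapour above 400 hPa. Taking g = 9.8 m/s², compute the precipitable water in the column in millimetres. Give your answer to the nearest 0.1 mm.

PW ≈ 12.2 mm

Precipitable water is the column-integrated vapour mass per unit area: PW = (1/g) Σ q̄ Δp, with q in kg/kg and Δp in Pa (1 kg/m² of water = 1 mm).
Layer 1008–800 hPa: Δp = 208 hPa = 20800 Pa, q̄ = 0.0033 kg/kg → 0.0033 × 20800 / 9.8 = 7.00 mm
Layer 800–760 hPa: Δp = 40 hPa = 4000 Pa, q̄ = 0.0019 kg/kg → 0.0019 × 4000 / 9.8 = 0.78 mm
Layer 760–520 hPa: Δp = 240 hPa = 24000 Pa, q̄ = 0.0014 kg/kg → 0.0014 × 24000 / 9.8 = 3.43 mm
Layer 520–400 hPa: Δp = 120 hPa = 12000 Pa, q̄ = 0.0008 kg/kg → 0.0008 × 12000 / 9.8 = 0.98 mm
PW = 7.00 + 0.78 + 3.43 + 0.98 = 12.19 ≈ 12.2 mm.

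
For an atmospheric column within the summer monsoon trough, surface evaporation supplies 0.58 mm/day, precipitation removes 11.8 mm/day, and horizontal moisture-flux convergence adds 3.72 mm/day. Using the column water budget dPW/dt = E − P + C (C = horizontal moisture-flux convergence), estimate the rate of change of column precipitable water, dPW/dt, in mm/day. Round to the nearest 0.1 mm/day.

dPW/dt = E − P + C = 0.58 − 11.8 + (3.72) = -7.5 mm/day.

dPW/dt ≈ -7.5 mm/day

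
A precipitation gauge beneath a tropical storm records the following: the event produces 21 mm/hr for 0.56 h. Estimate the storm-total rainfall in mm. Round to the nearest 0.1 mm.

Total = Σ Rᵢ Δtᵢ = 21 × 0.56
      = 11.76 = 11.8 mm.

total ≈ 11.8 mm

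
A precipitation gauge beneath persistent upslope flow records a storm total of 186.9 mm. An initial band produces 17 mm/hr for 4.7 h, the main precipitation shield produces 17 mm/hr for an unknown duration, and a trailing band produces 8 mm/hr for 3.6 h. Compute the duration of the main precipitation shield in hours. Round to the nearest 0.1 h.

Known phases: 17 × 4.7 + 8 × 3.6 = 79.9 + 28.8 = 108.7 mm.
Remaining depth = 186.9 − 108.7 = 78.2 mm.
Duration = 78.2 / 17 = 4.6 h.

duration ≈ 4.6 h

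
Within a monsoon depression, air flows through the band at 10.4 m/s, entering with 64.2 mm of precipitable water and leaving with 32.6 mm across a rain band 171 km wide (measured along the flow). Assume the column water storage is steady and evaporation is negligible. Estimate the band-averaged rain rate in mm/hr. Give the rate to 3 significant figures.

R ≈ 6.92 mm/hr

Column moisture flux per unit crosswind length is F = V × PW.
Inflow: F_in = 10.4 × 64.2 = 667.68 mm·m/s
Outflow: F_out = 10.4 × 32.6 = 339.04 mm·m/s
Steady-state rate R = (F_in − F_out)/L = (667.68 − 339.04) / 171000 m = 1.922e-03 mm/s.
R = 1.922e-03 × 3600 = 6.92 mm/hr.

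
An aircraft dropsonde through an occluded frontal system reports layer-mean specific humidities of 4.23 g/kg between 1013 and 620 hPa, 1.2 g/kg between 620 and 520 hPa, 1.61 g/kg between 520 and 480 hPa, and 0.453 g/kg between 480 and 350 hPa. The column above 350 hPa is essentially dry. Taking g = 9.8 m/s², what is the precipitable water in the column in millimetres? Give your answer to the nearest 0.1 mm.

PW ≈ 19.4 mm

Precipitable water is the column-integrated vapour mass per unit area: PW = (1/g) Σ q̄ Δp, with q in kg/kg and Δp in Pa (1 kg/m² of water = 1 mm).
Layer 1013–620 hPa: Δp = 393 hPa = 39300 Pa, q̄ = 0.00423 kg/kg → 0.00423 × 39300 / 9.8 = 16.96 mm
Layer 620–520 hPa: Δp = 100 hPa = 10000 Pa, q̄ = 0.0012 kg/kg → 0.0012 × 10000 / 9.8 = 1.22 mm
Layer 520–480 hPa: Δp = 40 hPa = 4000 Pa, q̄ = 0.00161 kg/kg → 0.00161 × 4000 / 9.8 = 0.66 mm
Layer 480–350 hPa: Δp = 130 hPa = 13000 Pa, q̄ = 0.000453 kg/kg → 0.000453 × 13000 / 9.8 = 0.60 mm
PW = 16.96 + 1.22 + 0.66 + 0.60 = 19.44 ≈ 19.4 mm.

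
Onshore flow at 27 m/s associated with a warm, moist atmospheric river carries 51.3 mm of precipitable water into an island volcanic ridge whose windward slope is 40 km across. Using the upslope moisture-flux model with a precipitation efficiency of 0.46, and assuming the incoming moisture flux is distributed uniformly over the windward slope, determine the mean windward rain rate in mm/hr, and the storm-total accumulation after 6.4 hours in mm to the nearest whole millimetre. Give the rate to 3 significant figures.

Incoming column moisture flux per unit ridge length: F = V × PW = 27 × 51.3 = 1385.1 mm·m/s.
Spread over the 40 km slope with efficiency ε = 0.46: R = ε·F/W = 0.46 × 1385.1 / 40000 m = 1.593e-02 mm/s.
R = 1.593e-02 × 3600 = 57.3 mm/hr.
Over 6.4 h: total = 57.3 × 6.4 = 366.72 ≈ 367 mm.

R ≈ 57.3 mm/hr; total ≈ 367 mm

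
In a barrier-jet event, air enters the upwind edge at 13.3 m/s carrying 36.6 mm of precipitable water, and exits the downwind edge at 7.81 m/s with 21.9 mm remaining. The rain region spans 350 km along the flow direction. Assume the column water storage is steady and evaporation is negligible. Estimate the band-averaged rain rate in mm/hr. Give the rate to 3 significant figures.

R ≈ 3.25 mm/hr

Column moisture flux per unit crosswind length is F = V × PW.
Inflow: F_in = 13.3 × 36.6 = 486.78 mm·m/s
Outflow: F_out = 7.81 × 21.9 = 171.039 mm·m/s
Steady-state rate R = (F_in − F_out)/L = (486.78 − 171.039) / 350000 m = 9.021e-04 mm/s.
R = 9.021e-04 × 3600 = 3.25 mm/hr.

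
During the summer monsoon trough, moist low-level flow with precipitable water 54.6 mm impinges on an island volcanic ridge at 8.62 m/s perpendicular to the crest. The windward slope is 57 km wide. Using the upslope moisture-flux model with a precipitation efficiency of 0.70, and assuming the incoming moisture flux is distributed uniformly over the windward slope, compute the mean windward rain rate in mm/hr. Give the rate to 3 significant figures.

Incoming column moisture flux per unit ridge length: F = V × PW = 8.62 × 54.6 = 470.652 mm·m/s.
Spread over the 57 km slope with efficiency ε = 0.70: R = ε·F/W = 0.70 × 470.652 / 57000 m = 5.780e-03 mm/s.
R = 5.780e-03 × 3600 = 20.8 mm/hr.

R ≈ 20.8 mm/hr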